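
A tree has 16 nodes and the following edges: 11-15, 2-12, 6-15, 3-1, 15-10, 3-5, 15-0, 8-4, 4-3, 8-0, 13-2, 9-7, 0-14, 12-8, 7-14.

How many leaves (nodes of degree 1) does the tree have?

7

The leaves are 1, 5, 6, 9, 10, 11, 13.
That is 7 leaves.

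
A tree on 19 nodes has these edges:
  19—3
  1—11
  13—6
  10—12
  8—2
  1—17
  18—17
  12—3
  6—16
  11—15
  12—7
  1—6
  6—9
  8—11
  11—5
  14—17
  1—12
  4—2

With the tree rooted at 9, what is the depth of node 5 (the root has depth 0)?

4

Path from 9 to 5: 9–6–1–11–5, which has 4 edges.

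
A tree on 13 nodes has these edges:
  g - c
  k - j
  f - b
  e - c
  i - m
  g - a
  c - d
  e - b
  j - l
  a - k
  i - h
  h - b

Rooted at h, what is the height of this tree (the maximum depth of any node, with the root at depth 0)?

8

The longest root-to-leaf path is h–b–e–c–g–a–k–j–l (8 edges).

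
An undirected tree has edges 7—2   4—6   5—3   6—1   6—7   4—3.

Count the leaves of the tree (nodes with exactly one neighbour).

3

Exactly 3 nodes have a single neighbour: 1, 2, 5.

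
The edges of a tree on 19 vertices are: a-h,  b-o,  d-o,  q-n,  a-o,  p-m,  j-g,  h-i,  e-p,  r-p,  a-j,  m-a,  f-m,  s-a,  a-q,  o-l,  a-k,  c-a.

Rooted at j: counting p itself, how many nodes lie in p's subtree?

p's subtree: {p, r, e}, size 3.

3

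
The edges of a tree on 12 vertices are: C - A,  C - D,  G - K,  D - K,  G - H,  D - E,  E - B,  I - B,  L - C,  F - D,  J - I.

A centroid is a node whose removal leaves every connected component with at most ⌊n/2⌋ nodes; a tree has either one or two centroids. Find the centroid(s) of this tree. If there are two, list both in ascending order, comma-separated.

If D is removed the pieces have sizes 4, 3, 3, 1, all ≤ ⌊12/2⌋ = 6.
No neighbour of D does as well, so D is the unique centroid.

D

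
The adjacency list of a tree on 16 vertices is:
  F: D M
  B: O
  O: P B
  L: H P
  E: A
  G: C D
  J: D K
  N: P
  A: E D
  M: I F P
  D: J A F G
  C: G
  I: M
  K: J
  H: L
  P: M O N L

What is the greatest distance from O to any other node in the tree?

A farthest node from O is C (K, E also at distance 6).
The path O – P – M – F – D – G – C has 6 edges.

6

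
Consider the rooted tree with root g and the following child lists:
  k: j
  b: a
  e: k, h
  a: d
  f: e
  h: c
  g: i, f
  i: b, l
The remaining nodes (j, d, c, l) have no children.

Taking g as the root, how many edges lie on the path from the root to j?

Climbing from j to the root: j–k–e–f–g. That's 4 steps.

4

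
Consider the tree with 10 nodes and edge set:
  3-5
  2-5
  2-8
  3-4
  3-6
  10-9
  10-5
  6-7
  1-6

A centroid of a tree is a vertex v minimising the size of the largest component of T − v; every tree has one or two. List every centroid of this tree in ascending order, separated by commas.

If 5 is removed the pieces have sizes 5, 2, 2, all ≤ ⌊10/2⌋ = 5.
Its neighbour 3 also leaves a largest component of size 5, so both are centroids.

3, 5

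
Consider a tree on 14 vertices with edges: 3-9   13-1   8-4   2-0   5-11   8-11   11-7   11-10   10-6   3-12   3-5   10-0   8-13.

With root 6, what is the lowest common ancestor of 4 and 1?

Ancestors of 4 (toward the root): 4, 8, 11, 10, 6.
Ancestors of 1: 1, 13, 8, 11, 10, 6.
The deepest node appearing in both lists is 8.

8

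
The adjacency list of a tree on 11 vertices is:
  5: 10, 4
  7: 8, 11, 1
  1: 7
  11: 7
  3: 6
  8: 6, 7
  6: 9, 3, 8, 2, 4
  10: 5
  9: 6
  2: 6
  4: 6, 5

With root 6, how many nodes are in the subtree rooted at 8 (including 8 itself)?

Descendants of 8 (including itself): 8, 7, 1, 11. That's 4.

4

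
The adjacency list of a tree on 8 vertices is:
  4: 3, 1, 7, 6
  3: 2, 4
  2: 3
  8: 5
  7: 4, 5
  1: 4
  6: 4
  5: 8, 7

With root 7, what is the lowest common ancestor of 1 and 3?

Ancestors of 1 (toward the root): 1, 4, 7.
Ancestors of 3: 3, 4, 7.
The deepest node appearing in both lists is 4.

4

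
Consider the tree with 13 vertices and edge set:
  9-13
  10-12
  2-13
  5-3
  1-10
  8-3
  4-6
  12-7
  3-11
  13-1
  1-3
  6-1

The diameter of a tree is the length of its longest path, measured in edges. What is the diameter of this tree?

5

BFS from 2 reaches 7 last, at distance 5; BFS from 7 confirms no node is farther.
Path: 2-13-1-10-12-7.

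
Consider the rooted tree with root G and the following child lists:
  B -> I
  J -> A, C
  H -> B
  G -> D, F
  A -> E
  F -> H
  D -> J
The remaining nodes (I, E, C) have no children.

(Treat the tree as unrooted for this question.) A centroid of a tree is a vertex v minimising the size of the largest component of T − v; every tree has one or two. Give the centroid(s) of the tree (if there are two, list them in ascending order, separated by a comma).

D, G

Delete G: the remaining components have sizes 5, 4. Max 5 ≤ 5, so G is a centroid.
D is adjacent to G and is also a centroid (the largest component after removing it is likewise 5).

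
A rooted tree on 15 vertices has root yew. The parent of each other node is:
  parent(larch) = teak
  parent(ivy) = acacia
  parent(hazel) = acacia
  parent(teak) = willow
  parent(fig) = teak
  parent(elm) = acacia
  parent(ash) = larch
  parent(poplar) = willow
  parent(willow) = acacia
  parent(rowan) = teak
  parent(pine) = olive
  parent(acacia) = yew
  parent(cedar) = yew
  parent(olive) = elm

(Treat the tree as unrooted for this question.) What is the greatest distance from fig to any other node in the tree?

A farthest node from fig is pine.
The path fig-teak-willow-acacia-elm-olive-pine has 6 edges.

6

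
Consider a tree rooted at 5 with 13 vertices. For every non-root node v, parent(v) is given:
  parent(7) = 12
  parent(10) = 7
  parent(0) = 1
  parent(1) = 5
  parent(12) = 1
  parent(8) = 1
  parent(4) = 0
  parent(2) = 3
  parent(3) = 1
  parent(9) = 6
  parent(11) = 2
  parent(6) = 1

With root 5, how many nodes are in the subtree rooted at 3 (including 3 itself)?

3's subtree: {3, 2, 11}, size 3.

3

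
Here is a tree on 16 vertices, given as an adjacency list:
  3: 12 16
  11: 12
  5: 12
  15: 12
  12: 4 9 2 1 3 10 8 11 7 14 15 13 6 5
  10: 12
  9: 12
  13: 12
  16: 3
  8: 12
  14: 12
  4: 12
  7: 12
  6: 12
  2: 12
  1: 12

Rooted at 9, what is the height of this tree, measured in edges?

3

A deepest node is 16, reached by 9 – 12 – 3 – 16.
That path has 3 edges, so the height is 3.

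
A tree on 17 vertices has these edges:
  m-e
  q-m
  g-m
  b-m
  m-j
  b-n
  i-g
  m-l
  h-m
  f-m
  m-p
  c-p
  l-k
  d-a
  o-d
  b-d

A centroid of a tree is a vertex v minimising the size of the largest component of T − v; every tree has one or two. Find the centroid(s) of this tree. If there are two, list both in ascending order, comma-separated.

If m is removed the pieces have sizes 5, 2, 2, 2, 1, 1, 1, 1, 1, all ≤ ⌊17/2⌋ = 8.
Every other node leaves some component of size > 8, so the centroid is unique.

m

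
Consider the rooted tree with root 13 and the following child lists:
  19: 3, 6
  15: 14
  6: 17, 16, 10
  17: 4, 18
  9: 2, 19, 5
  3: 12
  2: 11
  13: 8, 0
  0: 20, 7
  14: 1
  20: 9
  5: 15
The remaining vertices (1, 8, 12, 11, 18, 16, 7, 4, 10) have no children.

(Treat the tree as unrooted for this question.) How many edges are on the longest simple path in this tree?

BFS from 8 reaches 4 last, at distance 8; BFS from 4 confirms no node is farther.
Path: 8 - 13 - 0 - 20 - 9 - 19 - 6 - 17 - 4.

8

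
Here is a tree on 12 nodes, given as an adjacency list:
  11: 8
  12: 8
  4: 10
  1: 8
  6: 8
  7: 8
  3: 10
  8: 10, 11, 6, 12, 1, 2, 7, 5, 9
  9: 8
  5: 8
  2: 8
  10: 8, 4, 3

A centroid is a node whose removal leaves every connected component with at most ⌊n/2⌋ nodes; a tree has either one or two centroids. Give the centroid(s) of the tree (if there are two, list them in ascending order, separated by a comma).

8

Delete 8: the remaining components have sizes 3, 1, 1, 1, 1, 1, 1, 1, 1. Max 3 ≤ 6, so 8 is a centroid.
No neighbour of 8 does as well, so 8 is the unique centroid.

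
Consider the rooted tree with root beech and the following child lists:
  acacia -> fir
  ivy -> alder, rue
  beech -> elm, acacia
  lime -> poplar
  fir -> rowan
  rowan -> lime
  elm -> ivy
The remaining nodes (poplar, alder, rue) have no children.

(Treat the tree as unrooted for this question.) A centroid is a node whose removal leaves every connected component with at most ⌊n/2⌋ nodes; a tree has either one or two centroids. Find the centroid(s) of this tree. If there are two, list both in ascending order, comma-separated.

acacia, beech

Removing beech splits the tree into components of sizes 5, 4; the largest is 5 ≤ ⌊10/2⌋ = 5.
acacia is adjacent to beech and is also a centroid (the largest component after removing it is likewise 5).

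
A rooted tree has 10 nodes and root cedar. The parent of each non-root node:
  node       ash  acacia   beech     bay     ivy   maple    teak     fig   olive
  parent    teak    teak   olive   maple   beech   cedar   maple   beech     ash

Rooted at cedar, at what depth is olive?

Path from cedar to olive: cedar–maple–teak–ash–olive, which has 4 edges.

4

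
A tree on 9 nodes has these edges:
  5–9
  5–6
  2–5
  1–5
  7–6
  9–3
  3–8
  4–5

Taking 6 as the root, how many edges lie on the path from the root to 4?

2

Path from 6 to 4: 6 – 5 – 4, which has 2 edges.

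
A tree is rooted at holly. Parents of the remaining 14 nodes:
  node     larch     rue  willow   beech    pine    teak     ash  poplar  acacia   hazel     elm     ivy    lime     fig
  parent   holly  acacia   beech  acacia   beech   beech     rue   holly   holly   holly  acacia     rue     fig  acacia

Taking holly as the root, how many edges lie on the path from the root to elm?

2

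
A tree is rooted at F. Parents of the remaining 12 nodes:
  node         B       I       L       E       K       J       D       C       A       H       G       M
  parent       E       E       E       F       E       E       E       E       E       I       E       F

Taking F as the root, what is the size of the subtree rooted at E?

Descendants of E (including itself): E, I, C, J, B, L, D, G, K, A, H. That's 11.

11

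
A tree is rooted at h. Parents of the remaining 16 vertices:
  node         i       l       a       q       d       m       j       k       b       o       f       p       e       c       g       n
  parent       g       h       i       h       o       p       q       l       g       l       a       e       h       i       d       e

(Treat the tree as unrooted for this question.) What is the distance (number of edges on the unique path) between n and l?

3

n–e–h–l: 3 edges.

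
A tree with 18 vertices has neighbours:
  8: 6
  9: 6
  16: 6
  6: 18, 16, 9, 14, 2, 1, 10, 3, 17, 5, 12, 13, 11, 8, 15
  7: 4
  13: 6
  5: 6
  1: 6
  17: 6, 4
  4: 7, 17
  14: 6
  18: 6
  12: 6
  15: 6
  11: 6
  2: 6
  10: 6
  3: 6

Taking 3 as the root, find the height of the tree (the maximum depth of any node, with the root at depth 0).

4

The longest root-to-leaf path is 3-6-17-4-7 (4 edges).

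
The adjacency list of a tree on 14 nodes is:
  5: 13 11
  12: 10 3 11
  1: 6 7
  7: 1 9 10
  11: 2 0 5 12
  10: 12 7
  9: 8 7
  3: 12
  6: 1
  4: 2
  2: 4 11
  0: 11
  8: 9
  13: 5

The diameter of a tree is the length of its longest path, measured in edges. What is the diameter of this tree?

7

BFS from 8 reaches 4 last, at distance 7; BFS from 4 confirms no node is farther.
Path: 8–9–7–10–12–11–2–4.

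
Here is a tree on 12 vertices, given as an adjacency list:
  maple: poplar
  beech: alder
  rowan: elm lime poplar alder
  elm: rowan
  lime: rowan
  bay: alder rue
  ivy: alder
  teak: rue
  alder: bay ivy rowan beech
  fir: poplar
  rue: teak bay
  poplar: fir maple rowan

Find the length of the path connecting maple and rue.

Walking from maple: maple – poplar – rowan – alder – bay – rue. Length 5.

5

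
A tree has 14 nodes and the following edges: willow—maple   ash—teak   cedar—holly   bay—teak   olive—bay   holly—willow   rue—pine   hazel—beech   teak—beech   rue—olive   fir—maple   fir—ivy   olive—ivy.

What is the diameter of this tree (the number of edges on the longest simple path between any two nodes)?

A longest path is cedar–holly–willow–maple–fir–ivy–olive–bay–teak–beech–hazel, with 10 edges.

10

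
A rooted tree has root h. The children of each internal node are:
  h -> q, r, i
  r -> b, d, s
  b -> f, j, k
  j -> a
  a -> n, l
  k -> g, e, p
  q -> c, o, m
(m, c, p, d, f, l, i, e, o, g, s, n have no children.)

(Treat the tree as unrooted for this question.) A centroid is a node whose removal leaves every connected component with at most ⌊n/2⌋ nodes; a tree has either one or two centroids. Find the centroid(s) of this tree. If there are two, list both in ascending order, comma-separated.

b

Removing b splits the tree into components of sizes 9, 4, 4, 1; the largest is 9 ≤ ⌊19/2⌋ = 9.
No neighbour of b does as well, so b is the unique centroid.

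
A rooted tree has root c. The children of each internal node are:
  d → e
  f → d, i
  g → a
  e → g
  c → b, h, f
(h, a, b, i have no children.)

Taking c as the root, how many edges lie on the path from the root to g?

4

Path from c to g: c–f–d–e–g, which has 4 edges.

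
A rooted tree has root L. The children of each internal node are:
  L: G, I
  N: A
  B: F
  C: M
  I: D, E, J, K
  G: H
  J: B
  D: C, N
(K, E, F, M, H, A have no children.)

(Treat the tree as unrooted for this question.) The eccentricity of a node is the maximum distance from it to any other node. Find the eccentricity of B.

5

The node farthest from B is H (A, M also at distance 5), via B – J – I – L – G – H — 5 edges.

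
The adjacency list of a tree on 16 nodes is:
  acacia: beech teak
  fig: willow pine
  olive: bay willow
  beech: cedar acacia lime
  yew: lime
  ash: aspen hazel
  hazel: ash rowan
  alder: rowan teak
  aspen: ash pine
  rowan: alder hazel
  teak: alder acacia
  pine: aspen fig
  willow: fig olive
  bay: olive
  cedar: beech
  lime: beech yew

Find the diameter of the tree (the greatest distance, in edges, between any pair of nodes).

14

BFS from bay reaches yew last, at distance 14; BFS from yew confirms no node is farther.
Path: bay–olive–willow–fig–pine–aspen–ash–hazel–rowan–alder–teak–acacia–beech–lime–yew.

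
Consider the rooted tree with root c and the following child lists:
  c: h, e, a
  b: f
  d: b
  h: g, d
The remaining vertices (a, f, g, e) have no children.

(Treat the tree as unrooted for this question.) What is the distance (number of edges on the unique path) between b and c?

3

The path is b – d – h – c, which has 3 edges.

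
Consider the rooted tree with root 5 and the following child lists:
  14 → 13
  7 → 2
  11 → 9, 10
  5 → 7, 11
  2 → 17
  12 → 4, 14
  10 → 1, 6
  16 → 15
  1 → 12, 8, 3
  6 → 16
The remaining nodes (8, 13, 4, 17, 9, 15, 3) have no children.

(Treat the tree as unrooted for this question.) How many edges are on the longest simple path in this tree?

Starting from 13, a farthest node is 17 at distance 9.
One longest path: 13 - 14 - 12 - 1 - 10 - 11 - 5 - 7 - 2 - 17.
So the diameter is 9.

9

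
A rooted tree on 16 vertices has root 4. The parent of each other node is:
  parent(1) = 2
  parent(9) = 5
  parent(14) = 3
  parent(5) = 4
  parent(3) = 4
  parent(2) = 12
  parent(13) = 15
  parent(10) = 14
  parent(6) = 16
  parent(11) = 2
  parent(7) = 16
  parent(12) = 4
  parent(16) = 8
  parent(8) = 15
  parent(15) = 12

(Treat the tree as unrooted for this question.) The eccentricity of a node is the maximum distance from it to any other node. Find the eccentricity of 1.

6

The node farthest from 1 is 10 (7, 6 also at distance 6), via 1-2-12-4-3-14-10 — 6 edges.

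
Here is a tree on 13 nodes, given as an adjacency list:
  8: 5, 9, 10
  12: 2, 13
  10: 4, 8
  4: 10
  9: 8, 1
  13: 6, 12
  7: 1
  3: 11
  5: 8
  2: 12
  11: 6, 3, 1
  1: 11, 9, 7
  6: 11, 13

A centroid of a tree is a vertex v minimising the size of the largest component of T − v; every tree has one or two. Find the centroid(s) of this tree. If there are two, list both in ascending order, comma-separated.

1

If 1 is removed the pieces have sizes 6, 5, 1, all ≤ ⌊13/2⌋ = 6.
No neighbour of 1 does as well, so 1 is the unique centroid.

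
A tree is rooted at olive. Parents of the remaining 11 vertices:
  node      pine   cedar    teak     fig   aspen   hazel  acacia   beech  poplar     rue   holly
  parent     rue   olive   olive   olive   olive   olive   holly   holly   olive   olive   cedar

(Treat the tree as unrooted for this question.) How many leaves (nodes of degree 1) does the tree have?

8

Degree-1 nodes: acacia, aspen, beech, fig, hazel, pine, poplar, teak — 8 of them.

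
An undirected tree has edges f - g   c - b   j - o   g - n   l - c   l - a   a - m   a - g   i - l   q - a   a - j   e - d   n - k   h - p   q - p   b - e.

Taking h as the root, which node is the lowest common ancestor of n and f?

g

Path n→root: n g a q p h; path f→root: f g a q p h.
First common node: g.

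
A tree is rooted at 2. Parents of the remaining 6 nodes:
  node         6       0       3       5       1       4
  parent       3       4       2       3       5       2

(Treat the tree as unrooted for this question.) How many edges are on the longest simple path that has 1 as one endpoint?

Distances from 1 peak at 5, attained at 0.
1 – 5 – 3 – 2 – 4 – 0

5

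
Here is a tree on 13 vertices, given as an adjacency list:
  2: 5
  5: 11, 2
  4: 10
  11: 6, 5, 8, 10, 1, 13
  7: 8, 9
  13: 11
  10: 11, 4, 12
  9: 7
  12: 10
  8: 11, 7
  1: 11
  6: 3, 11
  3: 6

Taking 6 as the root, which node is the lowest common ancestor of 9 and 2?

11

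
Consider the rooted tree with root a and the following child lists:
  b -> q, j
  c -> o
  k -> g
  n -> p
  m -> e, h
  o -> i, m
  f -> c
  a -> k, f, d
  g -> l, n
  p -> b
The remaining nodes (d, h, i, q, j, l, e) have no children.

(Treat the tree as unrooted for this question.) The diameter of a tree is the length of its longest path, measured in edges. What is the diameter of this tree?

11

BFS from q reaches h last, at distance 11; BFS from h confirms no node is farther.
Path: q-b-p-n-g-k-a-f-c-o-m-h.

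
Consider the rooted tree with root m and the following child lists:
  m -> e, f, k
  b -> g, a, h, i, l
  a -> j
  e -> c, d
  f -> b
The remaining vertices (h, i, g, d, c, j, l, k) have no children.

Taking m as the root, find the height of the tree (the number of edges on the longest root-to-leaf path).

4

j sits deepest: m → f → b → a → j — 4 edges from the root.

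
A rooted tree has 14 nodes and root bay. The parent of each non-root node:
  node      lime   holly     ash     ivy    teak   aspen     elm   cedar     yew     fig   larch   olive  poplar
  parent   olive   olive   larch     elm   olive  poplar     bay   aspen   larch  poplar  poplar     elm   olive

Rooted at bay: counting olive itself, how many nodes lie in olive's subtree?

11

The subtree rooted at olive contains: olive, poplar, holly, teak, lime, aspen, larch, fig, cedar, ash, yew — 11 nodes.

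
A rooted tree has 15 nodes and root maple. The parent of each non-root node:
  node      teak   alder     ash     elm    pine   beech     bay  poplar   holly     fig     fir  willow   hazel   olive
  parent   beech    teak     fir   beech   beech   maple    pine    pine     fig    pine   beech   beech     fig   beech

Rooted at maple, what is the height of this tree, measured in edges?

The longest root-to-leaf path is maple–beech–pine–fig–hazel (4 edges).

4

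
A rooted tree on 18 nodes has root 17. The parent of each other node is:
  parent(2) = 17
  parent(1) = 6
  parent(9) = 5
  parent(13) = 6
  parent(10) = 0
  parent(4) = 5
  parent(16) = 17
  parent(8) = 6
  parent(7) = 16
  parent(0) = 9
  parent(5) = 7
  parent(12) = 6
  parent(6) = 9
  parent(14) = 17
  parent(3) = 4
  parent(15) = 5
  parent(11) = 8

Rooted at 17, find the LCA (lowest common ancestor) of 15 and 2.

17

15's ancestor chain is 15, 5, 7, 16, 17 and 2's is 2, 17; they first meet at 17.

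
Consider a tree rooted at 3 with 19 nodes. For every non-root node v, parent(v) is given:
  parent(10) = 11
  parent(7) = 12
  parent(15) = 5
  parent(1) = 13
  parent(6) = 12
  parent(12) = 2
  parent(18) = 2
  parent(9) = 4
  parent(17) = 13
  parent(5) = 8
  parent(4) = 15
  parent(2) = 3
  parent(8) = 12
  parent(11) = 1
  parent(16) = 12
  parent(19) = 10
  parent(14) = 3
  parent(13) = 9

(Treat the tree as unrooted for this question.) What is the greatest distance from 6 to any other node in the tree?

A farthest node from 6 is 19.
The path 6-12-8-5-15-4-9-13-1-11-10-19 has 11 edges.

11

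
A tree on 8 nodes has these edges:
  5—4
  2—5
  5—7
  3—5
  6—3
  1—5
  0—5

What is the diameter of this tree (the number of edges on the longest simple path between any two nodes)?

3

Starting from 6, a farthest node is 1 at distance 3.
One longest path: 6-3-5-1.
So the diameter is 3.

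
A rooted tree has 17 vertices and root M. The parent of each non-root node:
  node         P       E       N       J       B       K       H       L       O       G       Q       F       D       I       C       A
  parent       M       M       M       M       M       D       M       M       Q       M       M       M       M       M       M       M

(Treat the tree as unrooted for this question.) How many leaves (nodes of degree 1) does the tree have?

Degree-1 nodes: A, B, C, E, F, G, H, I, J, K, L, N, O, P — 14 of them.

14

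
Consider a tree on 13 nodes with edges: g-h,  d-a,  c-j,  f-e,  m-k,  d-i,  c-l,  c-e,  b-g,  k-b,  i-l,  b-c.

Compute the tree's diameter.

Starting from a, a farthest node is m at distance 7.
One longest path: a - d - i - l - c - b - k - m.
So the diameter is 7.

7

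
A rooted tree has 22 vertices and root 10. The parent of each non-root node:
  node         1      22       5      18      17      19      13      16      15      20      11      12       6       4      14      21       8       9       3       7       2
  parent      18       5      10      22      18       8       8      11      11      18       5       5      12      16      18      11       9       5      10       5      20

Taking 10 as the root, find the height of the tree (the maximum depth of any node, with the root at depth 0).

5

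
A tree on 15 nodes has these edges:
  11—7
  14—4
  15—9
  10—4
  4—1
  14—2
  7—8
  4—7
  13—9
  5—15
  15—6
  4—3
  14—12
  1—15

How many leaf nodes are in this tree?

9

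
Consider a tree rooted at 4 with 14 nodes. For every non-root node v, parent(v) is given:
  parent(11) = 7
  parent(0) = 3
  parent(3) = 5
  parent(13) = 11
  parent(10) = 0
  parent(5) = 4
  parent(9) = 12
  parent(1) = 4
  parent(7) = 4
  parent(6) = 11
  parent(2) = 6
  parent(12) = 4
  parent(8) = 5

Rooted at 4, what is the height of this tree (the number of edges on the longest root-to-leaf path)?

10 sits deepest: 4 → 5 → 3 → 0 → 10 — 4 edges from the root.

4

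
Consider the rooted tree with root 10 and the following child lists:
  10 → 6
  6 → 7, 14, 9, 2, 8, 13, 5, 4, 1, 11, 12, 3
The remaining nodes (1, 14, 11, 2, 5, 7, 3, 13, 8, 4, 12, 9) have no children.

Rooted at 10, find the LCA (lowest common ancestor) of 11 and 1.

6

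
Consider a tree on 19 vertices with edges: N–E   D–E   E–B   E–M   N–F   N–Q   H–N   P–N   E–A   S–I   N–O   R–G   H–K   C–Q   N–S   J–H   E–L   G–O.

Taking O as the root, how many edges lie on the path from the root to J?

Climbing from J to the root: J–H–N–O. That's 3 steps.

3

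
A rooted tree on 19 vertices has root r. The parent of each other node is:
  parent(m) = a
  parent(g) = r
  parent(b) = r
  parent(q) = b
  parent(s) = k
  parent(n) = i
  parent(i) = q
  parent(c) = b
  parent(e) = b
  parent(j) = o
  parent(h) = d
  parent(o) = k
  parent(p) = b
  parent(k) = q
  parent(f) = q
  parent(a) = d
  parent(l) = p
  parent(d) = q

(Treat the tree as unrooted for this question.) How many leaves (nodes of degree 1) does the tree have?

10

The leaves are c, e, f, g, h, j, l, m, n, s.
That is 10 leaves.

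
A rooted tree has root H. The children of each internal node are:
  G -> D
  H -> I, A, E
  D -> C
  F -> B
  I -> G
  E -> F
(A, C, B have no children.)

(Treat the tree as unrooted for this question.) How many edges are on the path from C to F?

The path is C–D–G–I–H–E–F, which has 6 edges.

6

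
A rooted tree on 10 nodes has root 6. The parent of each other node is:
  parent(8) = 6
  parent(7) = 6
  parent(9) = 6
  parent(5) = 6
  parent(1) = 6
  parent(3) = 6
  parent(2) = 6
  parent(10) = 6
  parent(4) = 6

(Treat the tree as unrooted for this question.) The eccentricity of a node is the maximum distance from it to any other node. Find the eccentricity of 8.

2

A farthest node from 8 is 4 (3, 2, 5, 1, 7, 10, 9 also at distance 2).
The path 8 – 6 – 4 has 2 edges.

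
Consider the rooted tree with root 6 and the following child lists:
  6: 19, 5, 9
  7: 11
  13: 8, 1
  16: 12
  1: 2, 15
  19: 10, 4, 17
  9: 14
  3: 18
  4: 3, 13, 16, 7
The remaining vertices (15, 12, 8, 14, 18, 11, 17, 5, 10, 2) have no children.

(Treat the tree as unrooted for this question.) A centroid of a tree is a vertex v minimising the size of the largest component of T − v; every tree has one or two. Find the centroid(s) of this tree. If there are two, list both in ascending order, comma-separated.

4

If 4 is removed the pieces have sizes 7, 5, 2, 2, 2, all ≤ ⌊19/2⌋ = 9.
Every other node leaves some component of size > 9, so the centroid is unique.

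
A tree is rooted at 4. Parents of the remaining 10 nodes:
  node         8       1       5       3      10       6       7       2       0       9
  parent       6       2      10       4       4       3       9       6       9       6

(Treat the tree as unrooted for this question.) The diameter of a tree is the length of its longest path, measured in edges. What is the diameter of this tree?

A longest path is 5-10-4-3-6-9-0, with 6 edges.

6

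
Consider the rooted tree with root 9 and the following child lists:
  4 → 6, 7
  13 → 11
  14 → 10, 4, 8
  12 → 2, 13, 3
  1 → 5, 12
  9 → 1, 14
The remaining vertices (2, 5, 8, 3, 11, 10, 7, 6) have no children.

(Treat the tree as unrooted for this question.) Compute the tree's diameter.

Starting from 11, a farthest node is 6 at distance 7.
One longest path: 11-13-12-1-9-14-4-6.
So the diameter is 7.

7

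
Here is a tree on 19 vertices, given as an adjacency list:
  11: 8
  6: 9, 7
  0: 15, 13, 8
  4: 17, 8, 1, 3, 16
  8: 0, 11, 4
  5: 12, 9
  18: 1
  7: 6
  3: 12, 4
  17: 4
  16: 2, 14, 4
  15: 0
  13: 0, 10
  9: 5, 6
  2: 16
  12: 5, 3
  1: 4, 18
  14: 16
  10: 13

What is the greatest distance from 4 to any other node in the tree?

The node farthest from 4 is 7, via 4–3–12–5–9–6–7 — 6 edges.

6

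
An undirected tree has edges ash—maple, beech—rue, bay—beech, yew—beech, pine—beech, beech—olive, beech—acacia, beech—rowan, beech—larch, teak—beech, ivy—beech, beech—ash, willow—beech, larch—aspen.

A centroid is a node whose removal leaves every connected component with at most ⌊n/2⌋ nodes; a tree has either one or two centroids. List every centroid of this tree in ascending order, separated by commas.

beech

Removing beech splits the tree into components of sizes 2, 2, 1, 1, 1, 1, 1, 1, 1, 1, 1, 1; the largest is 2 ≤ ⌊15/2⌋ = 7.
No neighbour of beech does as well, so beech is the unique centroid.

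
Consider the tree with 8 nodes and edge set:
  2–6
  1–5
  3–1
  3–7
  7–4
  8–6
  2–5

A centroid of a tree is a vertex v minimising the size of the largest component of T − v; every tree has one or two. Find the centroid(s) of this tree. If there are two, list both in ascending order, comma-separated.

Removing 1 splits the tree into components of sizes 4, 3; the largest is 4 ≤ ⌊8/2⌋ = 4.
Its neighbour 5 also leaves a largest component of size 4, so both are centroids.

1, 5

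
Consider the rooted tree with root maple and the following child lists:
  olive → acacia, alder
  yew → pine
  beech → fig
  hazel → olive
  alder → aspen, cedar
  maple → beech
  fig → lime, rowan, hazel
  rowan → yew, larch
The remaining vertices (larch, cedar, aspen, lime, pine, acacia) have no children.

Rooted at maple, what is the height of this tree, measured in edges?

6

aspen sits deepest: maple – beech – fig – hazel – olive – alder – aspen — 6 edges from the root.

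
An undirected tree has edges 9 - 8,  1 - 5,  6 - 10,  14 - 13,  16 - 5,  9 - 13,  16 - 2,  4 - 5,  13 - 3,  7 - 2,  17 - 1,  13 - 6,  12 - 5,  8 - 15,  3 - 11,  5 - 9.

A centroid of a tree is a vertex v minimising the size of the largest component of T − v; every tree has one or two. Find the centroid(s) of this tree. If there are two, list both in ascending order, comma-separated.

Removing 9 splits the tree into components of sizes 8, 6, 2; the largest is 8 ≤ ⌊17/2⌋ = 8.
Every other node leaves some component of size > 8, so the centroid is unique.

9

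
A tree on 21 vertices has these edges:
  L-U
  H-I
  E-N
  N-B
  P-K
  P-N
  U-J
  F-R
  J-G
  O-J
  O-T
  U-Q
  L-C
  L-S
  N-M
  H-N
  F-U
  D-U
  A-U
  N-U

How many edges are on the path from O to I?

Walking from O: O – J – U – N – H – I. Length 5.

5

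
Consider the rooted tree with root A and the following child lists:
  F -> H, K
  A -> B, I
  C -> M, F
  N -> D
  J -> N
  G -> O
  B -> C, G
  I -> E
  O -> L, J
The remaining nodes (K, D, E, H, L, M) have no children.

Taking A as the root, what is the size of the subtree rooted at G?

6

The subtree rooted at G contains: G, O, J, L, N, D — 6 nodes.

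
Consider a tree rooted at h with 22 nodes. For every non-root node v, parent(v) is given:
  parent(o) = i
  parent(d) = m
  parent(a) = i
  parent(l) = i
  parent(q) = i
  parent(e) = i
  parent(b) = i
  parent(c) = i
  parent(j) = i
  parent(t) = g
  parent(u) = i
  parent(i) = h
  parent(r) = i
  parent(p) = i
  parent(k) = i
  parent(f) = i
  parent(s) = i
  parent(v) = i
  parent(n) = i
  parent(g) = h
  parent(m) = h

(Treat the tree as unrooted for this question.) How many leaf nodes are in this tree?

Exactly 18 nodes have a single neighbour: a, b, c, d, e, f, j, k, l, n, o, p, q, r, s, t, u, v.

18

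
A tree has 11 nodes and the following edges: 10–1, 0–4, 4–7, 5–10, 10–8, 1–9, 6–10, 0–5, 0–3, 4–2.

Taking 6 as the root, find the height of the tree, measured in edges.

5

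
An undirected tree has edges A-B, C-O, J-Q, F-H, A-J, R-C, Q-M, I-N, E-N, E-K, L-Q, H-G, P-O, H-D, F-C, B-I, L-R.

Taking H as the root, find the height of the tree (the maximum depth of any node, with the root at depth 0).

12

The longest root-to-leaf path is H – F – C – R – L – Q – J – A – B – I – N – E – K (12 edges).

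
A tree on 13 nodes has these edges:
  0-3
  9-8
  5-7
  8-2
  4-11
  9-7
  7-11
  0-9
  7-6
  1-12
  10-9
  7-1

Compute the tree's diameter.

BFS from 4 reaches 2 last, at distance 5; BFS from 2 confirms no node is farther.
Path: 4 - 11 - 7 - 9 - 8 - 2.

5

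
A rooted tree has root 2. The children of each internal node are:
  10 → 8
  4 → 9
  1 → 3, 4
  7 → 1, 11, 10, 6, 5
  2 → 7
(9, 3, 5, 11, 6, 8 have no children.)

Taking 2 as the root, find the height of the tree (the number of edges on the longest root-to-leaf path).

4

9 sits deepest: 2 → 7 → 1 → 4 → 9 — 4 edges from the root.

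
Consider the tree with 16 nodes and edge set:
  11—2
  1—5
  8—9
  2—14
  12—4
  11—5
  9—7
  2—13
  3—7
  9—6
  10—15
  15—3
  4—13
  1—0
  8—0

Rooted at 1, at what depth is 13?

Climbing from 13 to the root: 13 – 2 – 11 – 5 – 1. That's 4 steps.

4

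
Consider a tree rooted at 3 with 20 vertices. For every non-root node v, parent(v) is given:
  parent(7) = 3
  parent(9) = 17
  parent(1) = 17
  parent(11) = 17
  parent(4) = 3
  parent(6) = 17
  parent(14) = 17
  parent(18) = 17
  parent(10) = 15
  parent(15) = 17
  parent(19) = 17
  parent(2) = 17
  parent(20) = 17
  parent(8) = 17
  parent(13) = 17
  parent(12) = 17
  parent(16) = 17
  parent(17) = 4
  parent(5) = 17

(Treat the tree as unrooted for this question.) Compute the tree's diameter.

Starting from 7, a farthest node is 10 at distance 5.
One longest path: 7 - 3 - 4 - 17 - 15 - 10.
So the diameter is 5.

5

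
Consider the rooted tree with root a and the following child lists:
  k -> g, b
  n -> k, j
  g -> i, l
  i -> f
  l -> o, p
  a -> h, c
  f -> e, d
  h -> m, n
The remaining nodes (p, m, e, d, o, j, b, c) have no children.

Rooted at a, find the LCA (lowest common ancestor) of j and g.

n

j's ancestor chain is j, n, h, a and g's is g, k, n, h, a; they first meet at n.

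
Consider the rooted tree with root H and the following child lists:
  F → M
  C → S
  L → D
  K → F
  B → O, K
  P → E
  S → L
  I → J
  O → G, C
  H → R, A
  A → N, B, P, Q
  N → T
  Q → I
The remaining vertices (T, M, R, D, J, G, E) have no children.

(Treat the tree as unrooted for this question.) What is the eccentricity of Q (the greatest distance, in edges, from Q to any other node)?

A farthest node from Q is D.
The path Q–A–B–O–C–S–L–D has 7 edges.

7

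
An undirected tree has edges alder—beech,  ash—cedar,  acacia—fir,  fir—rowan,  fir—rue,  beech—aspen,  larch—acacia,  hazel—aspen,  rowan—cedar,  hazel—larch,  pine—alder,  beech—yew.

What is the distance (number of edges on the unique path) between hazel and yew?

3

Walking from hazel: hazel–aspen–beech–yew. Length 3.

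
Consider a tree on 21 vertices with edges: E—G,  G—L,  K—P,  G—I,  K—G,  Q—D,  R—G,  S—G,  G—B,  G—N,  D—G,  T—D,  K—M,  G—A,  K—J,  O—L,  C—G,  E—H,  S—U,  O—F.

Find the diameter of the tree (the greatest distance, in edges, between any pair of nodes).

A longest path is H - E - G - L - O - F, with 5 edges.

5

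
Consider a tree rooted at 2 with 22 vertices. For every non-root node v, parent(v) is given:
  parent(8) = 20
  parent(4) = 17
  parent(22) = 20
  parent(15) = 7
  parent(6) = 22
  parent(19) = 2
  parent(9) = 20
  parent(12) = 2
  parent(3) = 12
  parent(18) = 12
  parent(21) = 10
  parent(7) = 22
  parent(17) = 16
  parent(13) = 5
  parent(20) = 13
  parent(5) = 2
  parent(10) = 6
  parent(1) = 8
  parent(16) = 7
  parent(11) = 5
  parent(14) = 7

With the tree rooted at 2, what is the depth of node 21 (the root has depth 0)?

7

2–5–13–20–22–6–10–21 — 7 edges.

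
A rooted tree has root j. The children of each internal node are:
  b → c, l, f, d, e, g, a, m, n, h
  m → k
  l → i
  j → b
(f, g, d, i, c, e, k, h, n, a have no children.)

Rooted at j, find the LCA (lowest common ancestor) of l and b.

b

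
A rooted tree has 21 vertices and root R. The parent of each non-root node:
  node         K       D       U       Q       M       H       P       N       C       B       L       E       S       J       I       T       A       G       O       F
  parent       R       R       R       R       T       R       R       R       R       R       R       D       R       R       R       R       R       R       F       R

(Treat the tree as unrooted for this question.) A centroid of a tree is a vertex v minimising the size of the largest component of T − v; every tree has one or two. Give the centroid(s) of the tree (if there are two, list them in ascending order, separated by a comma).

Delete R: the remaining components have sizes 2, 2, 2, 1, 1, 1, 1, 1, 1, 1, 1, 1, 1, 1, 1, 1, 1. Max 2 ≤ 10, so R is a centroid.
No neighbour of R does as well, so R is the unique centroid.

R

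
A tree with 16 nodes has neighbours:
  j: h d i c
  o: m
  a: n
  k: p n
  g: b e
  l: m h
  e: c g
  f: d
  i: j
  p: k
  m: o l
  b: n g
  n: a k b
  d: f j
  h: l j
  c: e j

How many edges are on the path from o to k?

The path is o - m - l - h - j - c - e - g - b - n - k, which has 10 edges.

10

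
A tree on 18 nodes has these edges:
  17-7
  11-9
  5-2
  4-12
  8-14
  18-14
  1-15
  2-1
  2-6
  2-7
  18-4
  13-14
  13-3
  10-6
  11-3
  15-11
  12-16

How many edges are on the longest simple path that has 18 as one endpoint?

9

Distances from 18 peak at 9, attained at 17 (10 also at distance 9).
18–14–13–3–11–15–1–2–7–17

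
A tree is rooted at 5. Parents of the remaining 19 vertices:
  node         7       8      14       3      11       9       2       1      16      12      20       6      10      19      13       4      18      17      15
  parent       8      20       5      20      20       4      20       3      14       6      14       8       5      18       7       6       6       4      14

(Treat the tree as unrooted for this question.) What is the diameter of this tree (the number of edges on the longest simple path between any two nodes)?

A longest path is 10-5-14-20-8-6-4-17, with 7 edges.

7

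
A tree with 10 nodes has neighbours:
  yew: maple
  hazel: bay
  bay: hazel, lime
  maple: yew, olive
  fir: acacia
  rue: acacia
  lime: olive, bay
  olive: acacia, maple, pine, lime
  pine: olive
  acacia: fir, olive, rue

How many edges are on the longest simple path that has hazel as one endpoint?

A farthest node from hazel is yew (fir, rue also at distance 5).
The path hazel–bay–lime–olive–maple–yew has 5 edges.

5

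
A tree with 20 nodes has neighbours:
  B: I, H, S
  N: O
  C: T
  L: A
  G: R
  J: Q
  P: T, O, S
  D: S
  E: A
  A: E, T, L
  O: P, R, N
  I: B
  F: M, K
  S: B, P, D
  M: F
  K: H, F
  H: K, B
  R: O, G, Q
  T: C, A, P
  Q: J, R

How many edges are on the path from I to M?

5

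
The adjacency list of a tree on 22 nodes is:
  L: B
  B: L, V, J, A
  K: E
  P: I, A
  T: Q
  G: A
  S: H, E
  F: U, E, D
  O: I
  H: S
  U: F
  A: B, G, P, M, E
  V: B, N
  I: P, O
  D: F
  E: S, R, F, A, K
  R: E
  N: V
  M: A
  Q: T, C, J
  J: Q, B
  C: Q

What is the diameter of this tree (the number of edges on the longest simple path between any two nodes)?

A longest path is T–Q–J–B–A–E–F–D, with 7 edges.

7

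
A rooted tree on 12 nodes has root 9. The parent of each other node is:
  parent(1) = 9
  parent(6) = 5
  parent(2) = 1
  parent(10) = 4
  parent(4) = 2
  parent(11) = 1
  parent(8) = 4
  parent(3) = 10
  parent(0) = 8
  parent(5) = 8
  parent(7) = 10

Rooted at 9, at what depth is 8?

4

Path from 9 to 8: 9–1–2–4–8, which has 4 edges.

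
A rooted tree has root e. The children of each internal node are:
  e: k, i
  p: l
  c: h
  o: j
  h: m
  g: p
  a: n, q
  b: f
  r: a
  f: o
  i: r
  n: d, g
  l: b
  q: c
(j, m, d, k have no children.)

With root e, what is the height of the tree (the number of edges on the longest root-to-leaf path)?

j sits deepest: e–i–r–a–n–g–p–l–b–f–o–j — 11 edges from the root.

11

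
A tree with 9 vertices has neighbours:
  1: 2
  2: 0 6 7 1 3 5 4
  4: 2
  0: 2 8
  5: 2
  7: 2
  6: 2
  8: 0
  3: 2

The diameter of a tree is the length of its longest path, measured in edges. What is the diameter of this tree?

3

Starting from 8, a farthest node is 5 at distance 3.
One longest path: 8 – 0 – 2 – 5.
So the diameter is 3.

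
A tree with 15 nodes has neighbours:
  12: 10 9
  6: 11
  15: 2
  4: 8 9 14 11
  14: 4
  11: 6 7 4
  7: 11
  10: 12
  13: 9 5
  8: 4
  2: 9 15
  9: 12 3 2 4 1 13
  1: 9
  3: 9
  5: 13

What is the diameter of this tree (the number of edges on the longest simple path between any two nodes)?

5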